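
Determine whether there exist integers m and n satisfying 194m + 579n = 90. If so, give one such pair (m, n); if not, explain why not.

194 and 579 are coprime, so 194m + 579n ranges over all of ℤ.
Euclidean algorithm: 579 = 2·194 + 191, 194 = 1·191 + 3, 191 = 63·3 + 2, 3 = 1·2 + 1, 2 = 2·1 + 0.
Back-substituting, 1 = 3 − 1·2 = 3 − (191 − 63·3) = −191 + 64·3 = −191 + 64·(194 − 1·191) = 64·194 − 65·191 = 64·194 − 65·(579 − 2·194) = −65·579 + 194·194; that is, 194·194 + 579·(-65) = 1.
Multiplying through by 90: m = 194·90 = 17460, n = (-65)·90 = -5850 is a solution.
Shifting by a multiple of (579, −194) keeps it a solution: m = 17460 − 30·579 = 90, n = -5850 + 30·194 = -30.
Check: 194·90 + 579·(-30) = 17460 − 17370 = 90. ✓

m = 90, n = -30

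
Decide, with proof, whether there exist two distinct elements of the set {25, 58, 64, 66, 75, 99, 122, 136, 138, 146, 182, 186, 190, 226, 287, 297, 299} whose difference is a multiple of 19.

Two integers differ by a multiple of 19 exactly when they have the same residue mod 19. The residues are 25↦6, 58↦1, 64↦7, 66↦9, 75↦18, 99↦4, 122↦8, 136↦3, 138↦5, 146↦13, 182↦11, 186↦15, 190↦0, 226↦17, 287↦2, 297↦12, 299↦14.
No residue repeats among the 17 elements, so no pair has difference ≡ 0 (mod 19).

No such pair exists.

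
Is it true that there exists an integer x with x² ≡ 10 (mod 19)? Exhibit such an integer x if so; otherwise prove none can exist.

Since (19 − x)² ≡ x² (mod 19), it suffices to square x = 0, 1, …, 9: the residues are 0, 1, 4, 9, 16, 6, 17, 11, 7, 5.
The set of squares mod 19 is therefore {0, 1, 4, 5, 6, 7, 9, 11, 16, 17}, which does not contain 10.
Therefore x² ≡ 10 (mod 19) has no solution.

No, no such integer exists.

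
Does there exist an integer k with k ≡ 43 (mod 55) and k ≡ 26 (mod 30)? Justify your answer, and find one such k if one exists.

Reduce both congruences modulo 5, which divides 55 and 30: they say k ≡ 43 (mod 5) and k ≡ 26 (mod 5).
However 43 ≡ 3 and 26 ≡ 1 (mod 5), and 3 ≠ 1.
Hence the system has no solution.

No, no such integer exists.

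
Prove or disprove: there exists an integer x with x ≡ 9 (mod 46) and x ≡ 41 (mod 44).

The moduli are not coprime: gcd(46, 44) = 2. Compatibility requires 2 ∣ (41 − 9) = 32, which holds, so solutions exist.
Put x = 9 + 46t, so we need 46t ≡ 32 (mod 44), equivalently (divide by 2) 23t ≡ 16 (mod 22).
23 ≡ 1 (mod 22), so this reads 1t ≡ 16 (mod 22). So t ≡ 16 (mod 22).
Then x = 9 + 46·16 = 745.
Verify: 745 = 16·46 + 9 and 745 = 16·44 + 41. ✓

x = 745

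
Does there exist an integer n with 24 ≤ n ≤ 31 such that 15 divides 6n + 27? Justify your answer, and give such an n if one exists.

n = 28

Scanning upward from n = 24 gives 171, 177, 183, 189, none divisible by 15. n = 28 works, since 6·28 + 27 = 195 = 13·15.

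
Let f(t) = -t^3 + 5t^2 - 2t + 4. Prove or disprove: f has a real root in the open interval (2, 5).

f(2) = 12 and f(5) = -6, which have opposite signs.
f is continuous everywhere (it is a polynomial), in particular on [2, 5].
By the Intermediate Value Theorem f must vanish at some point of (2, 5).

Yes, f has a root in the interval.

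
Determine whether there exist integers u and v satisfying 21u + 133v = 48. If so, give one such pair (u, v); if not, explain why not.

No such integers exist.

gcd(21, 133) = 7, so every integer of the form 21u + 133v is a multiple of 7.
But 48 is not a multiple of 7 (it leaves remainder 6).
Therefore 21u + 133v = 48 has no solution in integers.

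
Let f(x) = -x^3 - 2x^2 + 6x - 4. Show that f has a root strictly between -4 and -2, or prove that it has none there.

f(-4) = 4 and f(-2) = -16, which have opposite signs.
As a polynomial, f is continuous on every closed interval.
By the Intermediate Value Theorem, f takes the value 0 somewhere in the open interval.

Yes, f has a root in the interval.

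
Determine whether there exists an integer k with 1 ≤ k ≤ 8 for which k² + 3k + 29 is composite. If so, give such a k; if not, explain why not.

k = 7

At k = 7: 7² + 3·7 + 29 = 99 = 3·33, which is composite.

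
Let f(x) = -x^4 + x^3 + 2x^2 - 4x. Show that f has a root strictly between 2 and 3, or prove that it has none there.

No such root exists.

The endpoint values f(2) = -8 and f(3) = -48 are both negative. Claim: f(x) < 0 for every x in (2, 3).
Substitute x = 2 + u, where 0 < u < 1 on the interval. Expanding, f(2 + u) = -u^4 - 7u^3 - 16u^2 - 16u - 8.
All 5 nonzero coefficients of this polynomial in u are negative; hence for u > 0 the value is a sum of negative terms (the constant -8 among them).
Therefore f(x) < 0 throughout (2, 3), and f has no zero there.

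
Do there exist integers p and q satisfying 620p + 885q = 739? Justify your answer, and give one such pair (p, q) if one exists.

There are no such integers.

gcd(620, 885) = 5, so every integer of the form 620p + 885q is a multiple of 5.
However 739 leaves remainder 4 on division by 5.
Hence no integers p, q satisfy the equation.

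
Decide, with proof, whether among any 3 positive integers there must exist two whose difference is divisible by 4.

No, the set {14, 15, 16} is a counterexample.

Try 3 consecutive integers, 14, 15, 16. Their remainders mod 4 are 2, 3, 0 — pairwise different, as any 3 ≤ 4 consecutive integers have distinct residues.
No two share a residue, so no pair has difference divisible by 4; the claim fails for this set.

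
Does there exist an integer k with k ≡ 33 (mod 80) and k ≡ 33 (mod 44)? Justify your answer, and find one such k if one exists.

k = 33

The moduli are not coprime: gcd(80, 44) = 4. Compatibility requires 4 ∣ (33 − 33) = 0, which holds, so solutions exist.
The smallest candidate k = 33 works directly: 33 ≡ 33 (mod 44).
Verify: 33 = 0·80 + 33 and 33 = 0·44 + 33. ✓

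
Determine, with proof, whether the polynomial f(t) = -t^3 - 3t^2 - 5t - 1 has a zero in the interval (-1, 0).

Such a root exists.

f(-1) = 2 and f(0) = -1, which have opposite signs.
As a polynomial, f is continuous on every closed interval.
By the Intermediate Value Theorem f must vanish at some point of (-1, 0).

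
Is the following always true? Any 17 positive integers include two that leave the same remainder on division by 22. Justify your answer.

No, the set {7, 8, 9, 10, 11, 12, 13, 14, 15, 16, 17, 18, 19, 20, 21, 22, 23} is a counterexample.

Try 17 consecutive integers, 7, 8, …, 23. Their remainders mod 22 are 7, 8, 9, 10, 11, 12, 13, 14, 15, 16, 17, 18, 19, 20, 21, 0, 1 — pairwise different, as any 17 ≤ 22 consecutive integers have distinct residues.
So no two of them leave the same remainder on division by 22; the claim fails for this set.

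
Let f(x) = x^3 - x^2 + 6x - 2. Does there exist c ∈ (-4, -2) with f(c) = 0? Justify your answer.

Evaluate at the endpoints: f(-4) = -106, f(-2) = -26 — same sign (negative).
The derivative f'(x) = 3x^2 - 2x + 6 is a quadratic with discriminant (-2)² − 4·3·6 = -68 < 0; it never vanishes, so it is always positive (sign of the leading coefficient).
So f is strictly increasing; between -4 and -2 its values lie between f(-4) = -106 and f(-2) = -26, all negative. Therefore f has no root in (-4, -2).

No.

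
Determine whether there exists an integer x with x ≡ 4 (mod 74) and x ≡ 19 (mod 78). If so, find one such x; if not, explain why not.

Both moduli are multiples of 2 = gcd(74, 78), so any solution would satisfy x ≡ 4 and x ≡ 19 modulo 2 simultaneously.
However 4 ≡ 0 and 19 ≡ 1 (mod 2), and 0 ≠ 1.
So no integer satisfies both congruences.

No such integer exists.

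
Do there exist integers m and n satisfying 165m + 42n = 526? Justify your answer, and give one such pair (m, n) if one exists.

No, no such integers exist.

Both 165 and 42 are divisible by gcd(165, 42) = 3, hence so is any combination 165m + 42n.
However 526 leaves remainder 1 on division by 3.
So the equation is unsolvable over ℤ.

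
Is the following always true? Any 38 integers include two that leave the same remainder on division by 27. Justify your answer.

Yes.

There are exactly 27 possible remainders on division by 27.
Since 38 > 27, two of the 38 integers must share a residue class by the pigeonhole principle; call them a and b.
So a and b have equal remainders mod 27, which is exactly what was to be shown.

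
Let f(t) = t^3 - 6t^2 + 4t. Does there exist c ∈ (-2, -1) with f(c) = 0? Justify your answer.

No such root exists.

f(-2) = -40 and f(-1) = -11, both negative, so a sign-change argument is unavailable; we show f keeps this sign on the whole interval.
Shift to the endpoint -1: with t = -1 − u (0 < u < 1), one computes f(-1 − u) = -u^3 - 9u^2 - 19u - 11.
All 4 nonzero coefficients of this polynomial in u are negative; hence for u > 0 the value is a sum of negative terms (the constant -11 among them).
Therefore f(t) < 0 throughout (-2, -1), and f has no zero there.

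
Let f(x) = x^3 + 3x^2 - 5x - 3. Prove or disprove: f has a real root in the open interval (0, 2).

f(0) = -3 and f(2) = 7, which have opposite signs.
f is continuous everywhere (it is a polynomial), in particular on [0, 2].
By the Intermediate Value Theorem, f takes the value 0 somewhere in the open interval.

Such a root exists.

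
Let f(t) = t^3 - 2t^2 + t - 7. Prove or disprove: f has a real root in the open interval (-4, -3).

The endpoint values f(-4) = -107 and f(-3) = -55 are both negative. Claim: f(t) < 0 for every t in (-4, -3).
Substitute t = -3 − u, where 0 < u < 1 on the interval. Expanding, f(-3 − u) = -u^3 - 11u^2 - 40u - 55.
All 4 nonzero coefficients of this polynomial in u are negative; hence for u > 0 the value is a sum of negative terms (the constant -55 among them).
Therefore f(t) < 0 throughout (-4, -3), and f has no zero there.

f has no root in that interval.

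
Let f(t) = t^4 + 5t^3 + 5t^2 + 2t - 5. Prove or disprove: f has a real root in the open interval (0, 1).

f(0) = -5 and f(1) = 8, which have opposite signs.
f is continuous everywhere (it is a polynomial), in particular on [0, 1].
By the Intermediate Value Theorem f must vanish at some point of (0, 1).

Such a root exists.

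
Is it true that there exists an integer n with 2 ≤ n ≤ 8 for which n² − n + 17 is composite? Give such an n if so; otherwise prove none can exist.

No such integer n in that range exists.

The values for n = 2, 3, …, 8 are 19, 23, 29, 37, 47, 59, 73, and each of these is prime.
So no value in the range makes the expression composite.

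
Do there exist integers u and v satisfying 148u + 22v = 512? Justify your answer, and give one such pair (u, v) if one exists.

u = 10, v = -44

Every value of 148u + 22v is a multiple of gcd(148, 22) = 2; since 2 ∣ 512, solutions exist.
Dividing through by 2 reduces the equation to 74u + 11v = 256.
Euclidean algorithm: 74 = 6·11 + 8, 11 = 1·8 + 3, 8 = 2·3 + 2, 3 = 1·2 + 1, 2 = 2·1 + 0.
Back-substituting, 1 = 3 − 1·2 = 3 − (8 − 2·3) = −8 + 3·3 = −8 + 3·(11 − 1·8) = 3·11 − 4·8 = 3·11 − 4·(74 − 6·11) = −4·74 + 27·11; that is, 74·(-4) + 11·27 = 1.
Multiplying through by 256: u = (-4)·256 = -1024, v = 27·256 = 6912 is a solution.
The general solution is u = -1024 + 11k, v = 6912 − 74k; taking k = 94 gives the smaller pair u = 10, v = -44.
Check: 148·10 + 22·(-44) = 1480 − 968 = 512. ✓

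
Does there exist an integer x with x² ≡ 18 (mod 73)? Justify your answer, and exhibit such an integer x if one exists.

x = 23 works: 23² = 529, and 529 − 18 = 511 = 7·73.

x = 23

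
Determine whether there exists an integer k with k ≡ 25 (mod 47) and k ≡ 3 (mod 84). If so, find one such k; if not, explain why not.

k = 2187

gcd(47, 84) = 1, so the Chinese Remainder Theorem guarantees exactly one residue class mod 3948 satisfying both.
Any solution of the first congruence is k = 25 + 47t; substituting into the second, 47t ≡ 3 − 25 ≡ 62 (mod 84).
To invert 47 modulo 84: 84 = 1·47 + 37, 47 = 1·37 + 10, 37 = 3·10 + 7, 10 = 1·7 + 3, 7 = 2·3 + 1, 3 = 3·1 + 0, and unwinding, 1 = 7 − 2·3 = 7 − 2·(10 − 1·7) = −2·10 + 3·7 = −2·10 + 3·(37 − 3·10) = 3·37 − 11·10 = 3·37 − 11·(47 − 1·37) = −11·47 + 14·37 = −11·47 + 14·(84 − 1·47) = 14·84 − 25·47. Thus 47⁻¹ ≡ -25 ≡ 59 (mod 84).
Therefore t ≡ 59·62 = 3658 ≡ 46 (mod 84).
With t = 46: k = 25 + 47·46 = 2187.
Indeed 2187 ≡ 25 (mod 47) and 2187 ≡ 3 (mod 84).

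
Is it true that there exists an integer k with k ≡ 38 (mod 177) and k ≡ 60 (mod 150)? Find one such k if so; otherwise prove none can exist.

No, no such integer exists.

gcd(177, 150) = 3. If k ≡ 38 (mod 177) and k ≡ 60 (mod 150), then k ≡ 38 (mod 3) and k ≡ 60 (mod 3).
These are incompatible: 38 − 60 = -22 is not divisible by 3.
Hence the system has no solution.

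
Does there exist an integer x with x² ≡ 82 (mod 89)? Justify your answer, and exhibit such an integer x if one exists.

No, no such integer exists.

89 is prime, so by Euler's criterion 82 is a square mod 89 iff 82^((89−1)/2) = 82^44 ≡ 1 (mod 89).
Repeated squaring mod 89: 82^2 = 6724 ≡ 49; 82^4 ≡ 49² = 2401 ≡ 87; 82^8 ≡ 87² = 7569 ≡ 4; 82^16 ≡ 4² = 16 ≡ 16; 82^32 ≡ 16² = 256 ≡ 78.
Since 44 = 32 + 8 + 4, 82^44 ≡ 78 · 4 · 87; multiplying out mod 89: 78·4 = 312 ≡ 45, then 45·87 = 3915 ≡ 88. Thus 82^44 ≡ 88 ≡ −1 (mod 89).
By Euler's criterion 82 is a quadratic non-residue mod 89: no x satisfies x² ≡ 82 (mod 89).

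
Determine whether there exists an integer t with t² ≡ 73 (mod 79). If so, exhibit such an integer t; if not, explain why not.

t = 51

t = 51 works: 51² = 2601, and 2601 − 73 = 2528 = 32·79.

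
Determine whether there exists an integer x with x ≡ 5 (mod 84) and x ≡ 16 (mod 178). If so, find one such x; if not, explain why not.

There is no such integer.

gcd(84, 178) = 2. If x ≡ 5 (mod 84) and x ≡ 16 (mod 178), then x ≡ 5 (mod 2) and x ≡ 16 (mod 2).
But 5 mod 2 = 1 while 16 mod 2 = 0, a contradiction.
Therefore no such x exists.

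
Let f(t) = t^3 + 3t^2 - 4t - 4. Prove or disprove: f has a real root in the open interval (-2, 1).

Such a root exists.

f(-2) = 8 and f(1) = -4, which have opposite signs.
f is continuous everywhere (it is a polynomial), in particular on [-2, 1].
By the Intermediate Value Theorem, f takes the value 0 somewhere in the open interval.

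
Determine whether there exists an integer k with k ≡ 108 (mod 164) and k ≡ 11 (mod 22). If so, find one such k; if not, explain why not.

There is no such integer.

Reduce both congruences modulo 2, which divides 164 and 22: they say k ≡ 108 (mod 2) and k ≡ 11 (mod 2).
But 108 mod 2 = 0 while 11 mod 2 = 1, a contradiction.
Therefore no such k exists.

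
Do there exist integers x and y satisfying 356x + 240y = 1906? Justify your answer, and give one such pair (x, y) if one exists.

No such integers exist.

Any value of 356x + 240y is a multiple of gcd(356, 240) = 4.
But 1906 is not a multiple of 4 (it leaves remainder 2).
So the equation is unsolvable over ℤ.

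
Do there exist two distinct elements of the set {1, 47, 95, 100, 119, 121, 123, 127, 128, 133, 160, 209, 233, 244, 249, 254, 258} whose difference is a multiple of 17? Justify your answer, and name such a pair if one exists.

Reduce each element modulo 17: 1↦1, 47↦13, 95↦10, 100↦15, 119↦0, 121↦2, 123↦4, 127↦8, 128↦9, 133↦14, 160↦7, 209↦5, 233↦12, 244↦6, 249↦11, 254↦16, 258↦3.
These 17 residues are pairwise different, hence no difference of two elements is divisible by 17.

No such pair exists.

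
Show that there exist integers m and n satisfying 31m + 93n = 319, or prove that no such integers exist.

Any value of 31m + 93n is a multiple of gcd(31, 93) = 31.
But 319 is not a multiple of 31 (it leaves remainder 9).
So the equation is unsolvable over ℤ.

No, no such integers exist.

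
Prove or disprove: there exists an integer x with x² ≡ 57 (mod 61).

x = 22

Take x = 22. Then 22² = 484 = 7·61 + 57, so 22² ≡ 57 (mod 61).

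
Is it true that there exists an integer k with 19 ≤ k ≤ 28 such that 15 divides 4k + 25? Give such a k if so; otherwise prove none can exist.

At k = 19 the value 101 is not a multiple of 15. k = 20 works, since 4·20 + 25 = 105 = 7·15.

k = 20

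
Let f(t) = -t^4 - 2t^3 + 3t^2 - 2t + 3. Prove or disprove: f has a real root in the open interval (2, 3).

f(2) = -21 and f(3) = -111, both negative, so a sign-change argument is unavailable; we show f keeps this sign on the whole interval.
Shift to the endpoint 2: with t = 2 + u (0 < u < 1), one computes f(2 + u) = -u^4 - 10u^3 - 33u^2 - 46u - 21.
The nonzero coefficients here are all negative, so for u > 0 every term is negative (or zero), and the constant term -21 is strictly negative.
Therefore f(t) < 0 throughout (2, 3), and f has no zero there.

No such root exists.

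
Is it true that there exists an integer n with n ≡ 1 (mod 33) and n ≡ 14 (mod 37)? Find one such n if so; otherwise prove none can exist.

n = 199

gcd(33, 37) = 1, so the Chinese Remainder Theorem guarantees exactly one residue class mod 1221 satisfying both.
Write n = 1 + 33t and require 1 + 33t ≡ 14 (mod 37), i.e. 33t ≡ 13 (mod 37).
Invert 33 mod 37 by the Euclidean algorithm: 37 = 1·33 + 4, 33 = 8·4 + 1, 4 = 4·1 + 0; back-substituting, 1 = 33 − 8·4 = 33 − 8·(37 − 1·33) = −8·37 + 9·33. Hence 33·9 ≡ 1, so 33⁻¹ ≡ 9 (mod 37).
Therefore t ≡ 9·13 = 117 ≡ 6 (mod 37).
Taking t = 6 gives n = 1 + 33·6 = 199.
Indeed 199 ≡ 1 (mod 33) and 199 ≡ 14 (mod 37).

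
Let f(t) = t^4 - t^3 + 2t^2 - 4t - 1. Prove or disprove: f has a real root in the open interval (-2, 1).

Yes, f has a root in the interval.

f(-2) = 39 and f(1) = -3, which have opposite signs.
As a polynomial, f is continuous on every closed interval.
By the Intermediate Value Theorem, f takes the value 0 somewhere in the open interval.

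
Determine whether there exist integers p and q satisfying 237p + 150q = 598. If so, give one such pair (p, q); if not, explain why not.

Both 237 and 150 are divisible by gcd(237, 150) = 3, hence so is any combination 237p + 150q.
But 598 is not a multiple of 3 (it leaves remainder 1).
So the equation is unsolvable over ℤ.

There are no such integers.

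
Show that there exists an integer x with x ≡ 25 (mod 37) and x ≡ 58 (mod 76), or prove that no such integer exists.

x = 210

Since 37 and 76 share no common factor, CRT says the pair of congruences has a solution (unique mod 2812).
Write x = 25 + 37t and require 25 + 37t ≡ 58 (mod 76), i.e. 37t ≡ 33 (mod 76).
Note 37·37 = 1369 ≡ 1 (mod 76) (as 1369 − 1 = 18·76), so 37⁻¹ ≡ 37.
Multiplying by 37: t ≡ 37·33 = 1221 ≡ 5 (mod 76).
Taking t = 5 gives x = 25 + 37·5 = 210.
Verify: 210 = 5·37 + 25 and 210 = 2·76 + 58. ✓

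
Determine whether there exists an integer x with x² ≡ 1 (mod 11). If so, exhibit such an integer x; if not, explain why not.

x = 10

Take x = 10. Then 10² = 100 = 9·11 + 1, so 10² ≡ 1 (mod 11).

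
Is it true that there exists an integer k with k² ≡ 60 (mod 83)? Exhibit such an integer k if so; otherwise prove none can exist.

Apply Euler's criterion with the prime 83: 60 is a quadratic residue iff 60^41 ≡ 1 (mod 83), and a non-residue iff it is ≡ −1.
Squaring successively (mod 83): 60^2 = 3600 ≡ 31; 60^4 ≡ 31² = 961 ≡ 48; 60^8 ≡ 48² = 2304 ≡ 63; 60^16 ≡ 63² = 3969 ≡ 68; 60^32 ≡ 68² = 4624 ≡ 59.
Since 41 = 32 + 8 + 1, 60^41 ≡ 59 · 63 · 60; multiplying out mod 83: 59·63 = 3717 ≡ 65, then 65·60 = 3900 ≡ 82. Thus 60^41 ≡ 82 ≡ −1 (mod 83).
The value −1 means 60 is a non-residue modulo 83, so k² ≡ 60 (mod 83) is impossible.

No such integer exists.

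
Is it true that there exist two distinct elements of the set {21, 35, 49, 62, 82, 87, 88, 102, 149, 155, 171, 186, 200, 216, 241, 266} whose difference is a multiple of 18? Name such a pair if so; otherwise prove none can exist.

There is no such pair.

Two integers differ by a multiple of 18 exactly when they have the same residue mod 18. The residues are 21↦3, 35↦17, 49↦13, 62↦8, 82↦10, 87↦15, 88↦16, 102↦12, 149↦5, 155↦11, 171↦9, 186↦6, 200↦2, 216↦0, 241↦7, 266↦14.
No residue repeats among the 16 elements, so no pair has difference ≡ 0 (mod 18).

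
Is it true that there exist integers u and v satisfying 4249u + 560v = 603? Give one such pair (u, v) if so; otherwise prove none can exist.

No such integers exist.

gcd(4249, 560) = 7, so every integer of the form 4249u + 560v is a multiple of 7.
But 603 is not a multiple of 7 (it leaves remainder 1).
Hence no integers u, v satisfy the equation.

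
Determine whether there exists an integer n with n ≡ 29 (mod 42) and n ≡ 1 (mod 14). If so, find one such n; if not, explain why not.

Here gcd(42, 14) = 14, and both 29 and 1 leave remainder 1 mod 14, so the system is consistent.
The smallest candidate n = 29 works directly: 29 ≡ 1 (mod 14).
Check: 29 mod 42 = 29, 29 mod 14 = 1. ✓

n = 29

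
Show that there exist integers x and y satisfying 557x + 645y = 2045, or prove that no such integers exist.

x = 160, y = -135

557 and 645 are coprime, so 557x + 645y ranges over all of ℤ.
Dividing repeatedly: 645 = 1·557 + 88, 557 = 6·88 + 29, 88 = 3·29 + 1, 29 = 29·1 + 0.
Working back up the chain: 1 = 88 − 3·29 = 88 − 3·(557 − 6·88) = −3·557 + 19·88 = −3·557 + 19·(645 − 1·557) = 19·645 − 22·557. So 557·(-22) + 645·19 = 1.
Times 2045: 557·(-44990) + 645·38855 = 2045, so (-44990, 38855) solves it.
The general solution is x = -44990 + 645k, y = 38855 − 557k; taking k = 70 gives the smaller pair x = 160, y = -135.
Check: 557·160 + 645·(-135) = 89120 − 87075 = 2045. ✓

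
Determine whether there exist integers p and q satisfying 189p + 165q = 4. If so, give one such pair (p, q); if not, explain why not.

No, no such integers exist.

gcd(189, 165) = 3, so every integer of the form 189p + 165q is a multiple of 3.
However 4 leaves remainder 1 on division by 3.
Therefore 189p + 165q = 4 has no solution in integers.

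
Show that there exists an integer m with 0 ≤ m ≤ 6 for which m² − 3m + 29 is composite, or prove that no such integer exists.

At m = 4: 4² − 3·4 + 29 = 33 = 3·11, which is composite.

m = 4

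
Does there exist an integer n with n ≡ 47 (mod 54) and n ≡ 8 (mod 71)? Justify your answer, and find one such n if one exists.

The moduli 54 and 71 are coprime, so by the Chinese Remainder Theorem a unique solution modulo 3834 exists.
Any solution of the first congruence is n = 47 + 54t; substituting into the second, 54t ≡ 8 − 47 ≡ 32 (mod 71).
Note 54·25 = 1350 ≡ 1 (mod 71) (as 1350 − 1 = 19·71), so 54⁻¹ ≡ 25.
Therefore t ≡ 25·32 = 800 ≡ 19 (mod 71).
With t = 19: n = 47 + 54·19 = 1073.
Verify: 1073 = 19·54 + 47 and 1073 = 15·71 + 8. ✓

n = 1073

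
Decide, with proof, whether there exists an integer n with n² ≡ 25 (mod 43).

n = 5

Take n = 5. Then 5² = 25, and since 0 ≤ 25 < 43 this is already reduced: 5² ≡ 25 (mod 43).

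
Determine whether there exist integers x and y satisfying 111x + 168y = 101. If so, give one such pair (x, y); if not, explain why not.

Any value of 111x + 168y is a multiple of gcd(111, 168) = 3.
But 101 is not a multiple of 3 (it leaves remainder 2).
Therefore 111x + 168y = 101 has no solution in integers.

No, no such integers exist.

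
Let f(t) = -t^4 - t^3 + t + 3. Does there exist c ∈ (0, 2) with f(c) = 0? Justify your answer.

f(0) = 3 and f(2) = -19, which have opposite signs.
As a polynomial, f is continuous on every closed interval.
By the Intermediate Value Theorem, f takes the value 0 somewhere in the open interval.

Yes, such a c exists.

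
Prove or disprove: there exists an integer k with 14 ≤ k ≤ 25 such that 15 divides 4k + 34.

Try k = 14: 4·14 + 34 = 90 = 6·15, which is divisible by 15.

k = 14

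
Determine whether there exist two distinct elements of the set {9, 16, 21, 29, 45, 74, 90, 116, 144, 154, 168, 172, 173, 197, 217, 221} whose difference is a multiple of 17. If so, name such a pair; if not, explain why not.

Residues mod 17: 9↦9, 16↦16, 21↦4, 29↦12, 45↦11, 74↦6, 90↦5, 116↦14, 144↦8, 154↦1, 168↦15, 172↦2, 173↦3, 197↦10, 217↦13, 221↦0.
All 16 residues are distinct, so no two elements differ by a multiple of 17.

There is no such pair.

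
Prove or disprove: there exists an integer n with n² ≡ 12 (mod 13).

Take n = 8. Then 8² = 64 = 4·13 + 12, so 8² ≡ 12 (mod 13).

n = 8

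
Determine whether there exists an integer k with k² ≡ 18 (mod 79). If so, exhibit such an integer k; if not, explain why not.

k = 52

k = 52 works: 52² = 2704, and 2704 − 18 = 2686 = 34·79.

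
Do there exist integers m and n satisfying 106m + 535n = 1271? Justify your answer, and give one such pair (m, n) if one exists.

m = 441, n = -85

106 and 535 are coprime, so 106m + 535n ranges over all of ℤ.
Dividing repeatedly: 535 = 5·106 + 5, 106 = 21·5 + 1, 5 = 5·1 + 0.
Back-substituting, 1 = 106 − 21·5 = 106 − 21·(535 − 5·106) = −21·535 + 106·106; that is, 106·106 + 535·(-21) = 1.
Scaling by 1271 gives the particular solution (m, n) = (134726, -26691).
The general solution is m = 134726 + 535k, n = -26691 − 106k; taking k = -251 gives the smaller pair m = 441, n = -85.
Indeed 106·441 + 535·(-85) = 46746 − 45475 = 1271.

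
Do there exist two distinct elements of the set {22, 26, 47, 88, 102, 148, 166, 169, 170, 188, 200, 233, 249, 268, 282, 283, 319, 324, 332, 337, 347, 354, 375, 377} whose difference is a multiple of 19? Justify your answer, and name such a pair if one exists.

26 mod 19 = 7 and 102 mod 19 = 7, so 102 − 26 = 76 = 4·19.

The pair (26, 102) works.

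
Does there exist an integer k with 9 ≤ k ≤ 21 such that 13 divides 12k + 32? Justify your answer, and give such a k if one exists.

k = 19

Scanning upward from k = 9 gives 140, 152, 164, 176, 188, 200, 212, 224, 236, 248, none divisible by 13. k = 19 works, since 12·19 + 32 = 260 = 20·13.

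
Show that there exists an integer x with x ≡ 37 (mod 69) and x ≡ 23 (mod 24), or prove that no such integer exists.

No, no such integer exists.

Both moduli are multiples of 3 = gcd(69, 24), so any solution would satisfy x ≡ 37 and x ≡ 23 modulo 3 simultaneously.
These are incompatible: 37 − 23 = 14 is not divisible by 3.
Hence the system has no solution.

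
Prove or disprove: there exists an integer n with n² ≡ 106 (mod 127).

Apply Euler's criterion with the prime 127: 106 is a quadratic residue iff 106^63 ≡ 1 (mod 127), and a non-residue iff it is ≡ −1.
Repeated squaring mod 127: 106^2 = 11236 ≡ 60; 106^4 ≡ 60² = 3600 ≡ 44; 106^8 ≡ 44² = 1936 ≡ 31; 106^16 ≡ 31² = 961 ≡ 72; 106^32 ≡ 72² = 5184 ≡ 104.
Since 63 = 32 + 16 + 8 + 4 + 2 + 1, 106^63 ≡ 104 · 72 · 31 · 44 · 60 · 106; multiplying out mod 127: 104·72 = 7488 ≡ 122, then 122·31 = 3782 ≡ 99, then 99·44 = 4356 ≡ 38, then 38·60 = 2280 ≡ 121, then 121·106 = 12826 ≡ 126. Thus 106^63 ≡ 126 ≡ −1 (mod 127).
The value −1 means 106 is a non-residue modulo 127, so n² ≡ 106 (mod 127) is impossible.

No such integer exists.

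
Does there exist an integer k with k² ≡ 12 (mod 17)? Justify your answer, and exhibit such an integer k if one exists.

Squares mod 17 repeat after k = 8 (as (−k)² = k²); for k = 0..8 they are 0, 1, 4, 9, 16, 8, 2, 15, 13.
The set of squares mod 17 is therefore {0, 1, 2, 4, 8, 9, 13, 15, 16}, which does not contain 12.
Hence no integer k has k² ≡ 12 (mod 17).

No such integer exists.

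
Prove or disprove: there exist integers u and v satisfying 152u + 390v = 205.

Both 152 and 390 are divisible by gcd(152, 390) = 2, hence so is any combination 152u + 390v.
However 205 leaves remainder 1 on division by 2.
Therefore 152u + 390v = 205 has no solution in integers.

There are no such integers.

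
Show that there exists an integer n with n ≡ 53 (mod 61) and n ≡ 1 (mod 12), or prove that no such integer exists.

gcd(61, 12) = 1, so the Chinese Remainder Theorem guarantees exactly one residue class mod 732 satisfying both.
Write n = 53 + 61t and require 53 + 61t ≡ 1 (mod 12), i.e. 61t ≡ 8 (mod 12).
61 ≡ 1 (mod 12), so this reads 1t ≡ 8 (mod 12). So t ≡ 8 (mod 12).
With t = 8: n = 53 + 61·8 = 541.
Indeed 541 ≡ 53 (mod 61) and 541 ≡ 1 (mod 12).

n = 541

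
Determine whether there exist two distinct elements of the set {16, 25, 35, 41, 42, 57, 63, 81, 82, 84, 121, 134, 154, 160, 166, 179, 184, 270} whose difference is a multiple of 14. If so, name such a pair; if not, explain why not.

Reduce each element mod 14: 16↦2, 25↦11, 35↦7, 41↦13, 42↦0, 57↦1, 63↦7, 81↦11, 82↦12, 84↦0, 121↦9, 134↦8, 154↦0, 160↦6, 166↦12, 179↦11, 184↦2, 270↦4. The residue 2 repeats (at 16 and 184), and 184 − 16 = 168 = 12·14.

Yes: 16 and 184.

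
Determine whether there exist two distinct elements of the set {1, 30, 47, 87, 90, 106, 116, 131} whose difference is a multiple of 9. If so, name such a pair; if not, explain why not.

No, no such pair exists.

Reduce each element modulo 9: 1↦1, 30↦3, 47↦2, 87↦6, 90↦0, 106↦7, 116↦8, 131↦5.
All 8 residues are distinct, so no two elements differ by a multiple of 9.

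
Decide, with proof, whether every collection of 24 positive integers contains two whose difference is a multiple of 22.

Yes, this is always true.

Each integer lies in one of the 22 residue classes modulo 22.
Placing 24 integers into 22 classes, some class receives at least two — say a and b.
Their difference a − b is then a multiple of 22.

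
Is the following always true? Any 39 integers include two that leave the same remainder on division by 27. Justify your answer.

There are exactly 27 possible remainders on division by 27.
Since 39 > 27, two of the 39 integers must share a residue class by the pigeonhole principle; call them a and b.
So a and b have equal remainders mod 27, which is exactly what was to be shown.

True.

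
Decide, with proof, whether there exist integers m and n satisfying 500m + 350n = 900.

m = 6, n = -6

gcd(500, 350) = 50, and 50 divides 900, so integer solutions exist.
Dividing through by 50 reduces the equation to 10m + 7n = 18.
Euclidean algorithm: 10 = 1·7 + 3, 7 = 2·3 + 1, 3 = 3·1 + 0.
Working back up the chain: 1 = 7 − 2·3 = 7 − 2·(10 − 1·7) = −2·10 + 3·7. So 10·(-2) + 7·3 = 1.
Times 18: 10·(-36) + 7·54 = 18, so (-36, 54) solves it.
Shifting by a multiple of (7, −10) keeps it a solution: m = -36 + 6·7 = 6, n = 54 − 6·10 = -6.
Check: 500·6 + 350·(-6) = 3000 − 2100 = 900. ✓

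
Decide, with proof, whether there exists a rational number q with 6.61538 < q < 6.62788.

Scale by 8: the interval becomes (52.92304, 53.02304), which contains the integer 53.
Dividing back, 6.61538 < 53/8 < 6.62788, and 53/8 is rational.

q = 53/8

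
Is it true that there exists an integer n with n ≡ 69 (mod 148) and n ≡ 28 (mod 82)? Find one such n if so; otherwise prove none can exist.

There is no such integer.

gcd(148, 82) = 2. If n ≡ 69 (mod 148) and n ≡ 28 (mod 82), then n ≡ 69 (mod 2) and n ≡ 28 (mod 2).
But 69 mod 2 = 1 while 28 mod 2 = 0, a contradiction.
Hence the system has no solution.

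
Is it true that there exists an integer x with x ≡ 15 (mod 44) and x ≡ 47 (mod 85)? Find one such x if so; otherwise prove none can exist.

x = 3447

gcd(44, 85) = 1, so the Chinese Remainder Theorem guarantees exactly one residue class mod 3740 satisfying both.
Write x = 15 + 44t and require 15 + 44t ≡ 47 (mod 85), i.e. 44t ≡ 32 (mod 85).
Since 44·29 = 1276 = 15·85 + 1, the inverse of 44 mod 85 is 29.
Therefore t ≡ 29·32 = 928 ≡ 78 (mod 85).
Taking t = 78 gives x = 15 + 44·78 = 3447.
Indeed 3447 ≡ 15 (mod 44) and 3447 ≡ 47 (mod 85).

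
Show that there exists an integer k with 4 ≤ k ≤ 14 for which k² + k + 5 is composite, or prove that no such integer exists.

k = 12

At k = 12: 12² + 12 + 5 = 161 = 7·23, which is composite.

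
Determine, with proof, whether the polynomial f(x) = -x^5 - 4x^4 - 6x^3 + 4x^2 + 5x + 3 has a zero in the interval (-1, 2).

f(-1) = 5 and f(2) = -115, which have opposite signs.
f is continuous everywhere (it is a polynomial), in particular on [-1, 2].
By the Intermediate Value Theorem, f takes the value 0 somewhere in the open interval.

Such a root exists.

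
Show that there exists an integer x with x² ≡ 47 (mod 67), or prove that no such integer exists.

x = 39

x = 39 works: 39² = 1521, and 1521 − 47 = 1474 = 22·67.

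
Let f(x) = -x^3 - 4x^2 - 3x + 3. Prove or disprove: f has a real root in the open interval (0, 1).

Such a root exists.

f(0) = 3 and f(1) = -5, which have opposite signs.
f is continuous everywhere (it is a polynomial), in particular on [0, 1].
By the Intermediate Value Theorem, f takes the value 0 somewhere in the open interval.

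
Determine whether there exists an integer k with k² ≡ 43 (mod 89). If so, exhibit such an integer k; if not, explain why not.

89 is prime, so by Euler's criterion 43 is a square mod 89 iff 43^((89−1)/2) = 43^44 ≡ 1 (mod 89).
Repeated squaring mod 89: 43^2 = 1849 ≡ 69; 43^4 ≡ 69² = 4761 ≡ 44; 43^8 ≡ 44² = 1936 ≡ 67; 43^16 ≡ 67² = 4489 ≡ 39; 43^32 ≡ 39² = 1521 ≡ 8.
Since 44 = 32 + 8 + 4, 43^44 ≡ 8 · 67 · 44; multiplying out mod 89: 8·67 = 536 ≡ 2, then 2·44 = 88 ≡ 88. Thus 43^44 ≡ 88 ≡ −1 (mod 89).
By Euler's criterion 43 is a quadratic non-residue mod 89: no k satisfies k² ≡ 43 (mod 89).

No such integer exists.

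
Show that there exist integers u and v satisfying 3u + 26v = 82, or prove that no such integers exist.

Since gcd(3, 26) = 1, every integer is an integer combination of 3 and 26.
Run the Euclidean algorithm on 26 and 3: 26 = 8·3 + 2, 3 = 1·2 + 1, 2 = 2·1 + 0.
Back-substituting, 1 = 3 − 1·2 = 3 − (26 − 8·3) = −26 + 9·3; that is, 3·9 + 26·(-1) = 1.
Times 82: 3·738 + 26·(-82) = 82, so (738, -82) solves it.
Shifting by a multiple of (26, −3) keeps it a solution: u = 738 − 28·26 = 10, v = -82 + 28·3 = 2.
Check: 3·10 + 26·2 = 30 + 52 = 82. ✓

u = 10, v = 2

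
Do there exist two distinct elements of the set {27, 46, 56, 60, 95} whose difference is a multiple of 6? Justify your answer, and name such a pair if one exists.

Residues mod 6: 27↦3, 46↦4, 56↦2, 60↦0, 95↦5.
These 5 residues are pairwise different, hence no difference of two elements is divisible by 6.

No such pair exists.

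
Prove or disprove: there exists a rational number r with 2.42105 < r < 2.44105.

Multiplying by 7: 7·2.42105 = 16.94735 and 7·2.44105 = 17.08735, so the integer 17 lies strictly between them.
Hence 17/7 is a rational number with 2.42105 < 17/7 < 2.44105.

r = 17/7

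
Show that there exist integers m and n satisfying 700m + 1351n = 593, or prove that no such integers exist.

Both 700 and 1351 are divisible by gcd(700, 1351) = 7, hence so is any combination 700m + 1351n.
But 593 = 7·84 + 5, so 7 ∤ 593.
So the equation is unsolvable over ℤ.

There are no such integers.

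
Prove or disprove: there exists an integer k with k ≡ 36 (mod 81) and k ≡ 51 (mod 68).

k = 3519

gcd(81, 68) = 1, so the Chinese Remainder Theorem guarantees exactly one residue class mod 5508 satisfying both.
Any solution of the first congruence is k = 36 + 81t; substituting into the second, 81t ≡ 51 − 36 ≡ 15 (mod 68).
81 ≡ 13 (mod 68), so this reads 13t ≡ 15 (mod 68). To invert 13 modulo 68: 68 = 5·13 + 3, 13 = 4·3 + 1, 3 = 3·1 + 0, and unwinding, 1 = 13 − 4·3 = 13 − 4·(68 − 5·13) = −4·68 + 21·13. Thus 13⁻¹ ≡ 21 (mod 68).
Therefore t ≡ 21·15 = 315 ≡ 43 (mod 68).
With t = 43: k = 36 + 81·43 = 3519.
Indeed 3519 ≡ 36 (mod 81) and 3519 ≡ 51 (mod 68).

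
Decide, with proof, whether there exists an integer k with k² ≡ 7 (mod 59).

k = 40

k = 40 works: 40² = 1600, and 1600 − 7 = 1593 = 27·59.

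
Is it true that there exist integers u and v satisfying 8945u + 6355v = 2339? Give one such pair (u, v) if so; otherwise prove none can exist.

No such integers exist.

gcd(8945, 6355) = 5, so every integer of the form 8945u + 6355v is a multiple of 5.
But 2339 is not a multiple of 5 (it leaves remainder 4).
So the equation is unsolvable over ℤ.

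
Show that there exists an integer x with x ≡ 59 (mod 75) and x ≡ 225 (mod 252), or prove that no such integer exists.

No, no such integer exists.

Both moduli are multiples of 3 = gcd(75, 252), so any solution would satisfy x ≡ 59 and x ≡ 225 modulo 3 simultaneously.
However 59 ≡ 2 and 225 ≡ 0 (mod 3), and 2 ≠ 0.
So no integer satisfies both congruences.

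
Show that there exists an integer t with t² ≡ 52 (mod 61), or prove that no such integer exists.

t = 33 works: 33² = 1089, and 1089 − 52 = 1037 = 17·61.

t = 33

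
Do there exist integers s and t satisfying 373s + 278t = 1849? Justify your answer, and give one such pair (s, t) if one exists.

s = 157, t = -204

Since gcd(373, 278) = 1, every integer is an integer combination of 373 and 278.
Euclidean algorithm: 373 = 1·278 + 95, 278 = 2·95 + 88, 95 = 1·88 + 7, 88 = 12·7 + 4, 7 = 1·4 + 3, 4 = 1·3 + 1, 3 = 3·1 + 0.
Unwinding: 1 = 4 − 1·3 = 4 − (7 − 1·4) = −7 + 2·4 = −7 + 2·(88 − 12·7) = 2·88 − 25·7 = 2·88 − 25·(95 − 1·88) = −25·95 + 27·88 = −25·95 + 27·(278 − 2·95) = 27·278 − 79·95 = 27·278 − 79·(373 − 1·278) = −79·373 + 106·278, i.e. 373·(-79) + 278·106 = 1.
Scaling by 1849 gives the particular solution (s, t) = (-146071, 195994).
Adding 526·278 to s and subtracting 526·373 from t gives the tidier solution (157, -204).
Check: 373·157 + 278·(-204) = 58561 − 56712 = 1849. ✓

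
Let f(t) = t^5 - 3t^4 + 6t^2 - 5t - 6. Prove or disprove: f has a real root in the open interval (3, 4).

No such root exists.

f(3) = 33 and f(4) = 326, both positive, so a sign-change argument is unavailable; we show f keeps this sign on the whole interval.
Substitute t = 3 + u, where 0 < u < 1 on the interval. Expanding, f(3 + u) = u^5 + 12u^4 + 54u^3 + 114u^2 + 112u + 33.
The nonzero coefficients here are all positive, so for u > 0 every term is positive (or zero), and the constant term 33 is strictly positive.
So f is strictly positive on (3, 4); no root exists in the interval.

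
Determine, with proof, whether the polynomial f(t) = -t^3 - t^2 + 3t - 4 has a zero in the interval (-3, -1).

Yes, f has a root in the interval.

f(-3) = 5 and f(-1) = -7, which have opposite signs.
f is continuous everywhere (it is a polynomial), in particular on [-3, -1].
By the Intermediate Value Theorem f must vanish at some point of (-3, -1).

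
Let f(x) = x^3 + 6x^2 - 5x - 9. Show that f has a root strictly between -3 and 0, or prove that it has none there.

Yes, f has a root in the interval.

f(-3) = 33 and f(0) = -9, which have opposite signs.
As a polynomial, f is continuous on every closed interval.
By the Intermediate Value Theorem f must vanish at some point of (-3, 0).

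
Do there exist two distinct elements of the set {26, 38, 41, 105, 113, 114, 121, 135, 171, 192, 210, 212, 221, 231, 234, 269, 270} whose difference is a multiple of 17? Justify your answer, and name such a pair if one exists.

There is no such pair.

Reduce each element modulo 17: 26↦9, 38↦4, 41↦7, 105↦3, 113↦11, 114↦12, 121↦2, 135↦16, 171↦1, 192↦5, 210↦6, 212↦8, 221↦0, 231↦10, 234↦13, 269↦14, 270↦15.
All 17 residues are distinct, so no two elements differ by a multiple of 17.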